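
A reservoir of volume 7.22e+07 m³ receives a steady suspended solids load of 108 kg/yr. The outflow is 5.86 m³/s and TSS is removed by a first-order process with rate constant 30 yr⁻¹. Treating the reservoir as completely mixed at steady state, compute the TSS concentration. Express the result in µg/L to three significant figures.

Outflow Q = 5.86 m³/s × 3.156e+07 s/yr = 1.849e+08 m³/yr.
Steady-state CSTR mass balance: W = Q·C + k·V·C, so C = W/(Q + kV).
Q + kV = 1.849e+08 + 30·7.22e+07 = 2.351e+09 m³/yr.
C = 108/2.351e+09 = 4.594e-08 kg/m³ = 4.594e-05 mg/L = 0.04594 µg/L.

0.0459 µg/L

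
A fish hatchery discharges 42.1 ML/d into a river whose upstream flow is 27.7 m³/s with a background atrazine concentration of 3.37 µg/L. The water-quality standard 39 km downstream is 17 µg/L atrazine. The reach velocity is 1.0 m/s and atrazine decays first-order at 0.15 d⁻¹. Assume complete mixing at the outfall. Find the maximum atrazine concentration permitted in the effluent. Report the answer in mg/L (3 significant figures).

42.1 ML/d = 0.4873 m³/s.
3.37 µg/L = 0.00337 mg/L.
17 µg/L = 0.017 mg/L.
Travel time to the compliance point: t = 3.9e+04/1.0 = 3.9e+04 s = 0.4514 d; decay factor exp(−0.15·0.4514) = 0.9345.
So the concentration just after mixing may be at most 0.017/0.9345 = 0.01819 mg/L.
Mass balance: 0.01819·28.19 = 0.4873·Cₑ + 27.7·0.00337.
Cₑ = (0.5128 − 0.09335) / 0.4873 = 0.8607 mg/L.

0.861 mg/L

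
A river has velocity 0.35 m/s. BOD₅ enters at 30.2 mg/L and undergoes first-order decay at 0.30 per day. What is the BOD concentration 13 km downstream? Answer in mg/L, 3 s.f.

26.5 mg/L

Travel time t = 13 km / 0.35 m/s = 1.3e+04/0.35 = 3.714e+04 s = 0.4299 d.
First-order decay: C = 30.2·exp(−0.30·0.4299) = 30.2·0.879 = 26.55 mg/L.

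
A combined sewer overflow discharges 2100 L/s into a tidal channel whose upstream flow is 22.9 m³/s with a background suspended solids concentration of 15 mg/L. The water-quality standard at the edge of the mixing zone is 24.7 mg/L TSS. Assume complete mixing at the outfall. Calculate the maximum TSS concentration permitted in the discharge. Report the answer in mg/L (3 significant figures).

130 mg/L

2100 L/s = 2.1 m³/s.
Mass balance: 24.7·25 = 2.1·Cₑ + 22.9·15.
Cₑ = (617.5 − 343.5) / 2.1 = 130.5 mg/L.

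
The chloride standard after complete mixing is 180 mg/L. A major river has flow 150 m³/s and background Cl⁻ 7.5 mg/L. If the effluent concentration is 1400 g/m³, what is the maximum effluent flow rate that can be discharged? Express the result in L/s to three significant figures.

21200 L/s

Mass balance at complete mixing: C_std·(Q_w + Q_r) = Q_w·C_e + Q_r·C_b.
Rearranging, Q_w = Q_r·(C_std − C_b)/(C_e − C_std) = 150·(180 − 7.5) / (1400 − 180) = 21.21 m³/s.
= 2.121e+04 L/s.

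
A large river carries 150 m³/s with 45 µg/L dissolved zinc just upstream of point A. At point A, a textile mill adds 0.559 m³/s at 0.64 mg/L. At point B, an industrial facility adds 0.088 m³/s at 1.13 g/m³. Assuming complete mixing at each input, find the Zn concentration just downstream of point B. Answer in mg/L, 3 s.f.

0.0478 mg/L

45 µg/L = 0.045 mg/L.
After input A: C = (150·0.045 + 0.559·0.64) / 150.6 = 0.04721 mg/L.
After input B: C = (150.6·0.04721 + 0.088·1.13) / 150.6 = 0.04784 mg/L.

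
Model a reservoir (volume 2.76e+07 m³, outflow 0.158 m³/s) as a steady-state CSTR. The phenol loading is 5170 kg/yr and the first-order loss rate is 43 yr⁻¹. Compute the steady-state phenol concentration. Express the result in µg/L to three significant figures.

Outflow Q = 0.158 m³/s × 3.156e+07 s/yr = 4.986e+06 m³/yr.
Steady-state CSTR mass balance: W = Q·C + k·V·C, so C = W/(Q + kV).
Q + kV = 4.986e+06 + 43·2.76e+07 = 1.192e+09 m³/yr.
C = 5170/1.192e+09 = 4.338e-06 kg/m³ = 0.004338 mg/L = 4.338 µg/L.

4.34 µg/L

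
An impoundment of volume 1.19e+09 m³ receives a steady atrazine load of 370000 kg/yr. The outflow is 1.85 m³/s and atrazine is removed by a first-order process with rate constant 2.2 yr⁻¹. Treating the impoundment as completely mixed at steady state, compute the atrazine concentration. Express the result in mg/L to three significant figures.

Outflow Q = 1.85 m³/s × 3.156e+07 s/yr = 5.838e+07 m³/yr.
Steady-state CSTR mass balance: W = Q·C + k·V·C, so C = W/(Q + kV).
Q + kV = 5.838e+07 + 2.2·1.19e+09 = 2.676e+09 m³/yr.
C = 370000/2.676e+09 = 0.0001382 kg/m³ = 0.1382 mg/L.

0.138 mg/L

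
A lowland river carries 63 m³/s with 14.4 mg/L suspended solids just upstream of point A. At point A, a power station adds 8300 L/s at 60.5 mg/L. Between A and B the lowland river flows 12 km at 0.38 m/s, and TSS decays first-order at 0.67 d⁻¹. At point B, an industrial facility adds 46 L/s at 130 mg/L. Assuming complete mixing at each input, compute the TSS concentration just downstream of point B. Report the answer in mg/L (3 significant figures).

8300 L/s = 8.3 m³/s.
After input A: C = (63·14.4 + 8.3·60.5) / 71.3 = 19.77 mg/L.
Over the 12 km reach to input B (t = 3.158e+04 s = 0.3655 d), decay gives C = 19.77·exp(−0.67·0.3655) = 15.47 mg/L.
46 L/s = 0.046 m³/s.
After input B: C = (71.3·15.47 + 0.046·130) / 71.35 = 15.55 mg/L.

15.5 mg/L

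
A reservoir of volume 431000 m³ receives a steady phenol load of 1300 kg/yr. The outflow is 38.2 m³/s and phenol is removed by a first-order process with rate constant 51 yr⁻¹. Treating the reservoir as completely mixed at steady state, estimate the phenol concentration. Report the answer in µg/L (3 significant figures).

1.06 µg/L

Outflow Q = 38.2 m³/s × 3.156e+07 s/yr = 1.206e+09 m³/yr.
Steady-state CSTR mass balance: W = Q·C + k·V·C, so C = W/(Q + kV).
Q + kV = 1.206e+09 + 51·431000 = 1.227e+09 m³/yr.
C = 1300/1.227e+09 = 1.059e-06 kg/m³ = 0.001059 mg/L = 1.059 µg/L.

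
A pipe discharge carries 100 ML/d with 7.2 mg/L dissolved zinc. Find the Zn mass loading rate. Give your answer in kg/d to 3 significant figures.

720 kg/d

100 ML/d = 1.157 m³/s.
Mass flux = Q·C = 1.157 m³/s × 7.2 g/m³ = 8.333 g/s.
= 8.333 g/s × 86.4 = 720 kg/d.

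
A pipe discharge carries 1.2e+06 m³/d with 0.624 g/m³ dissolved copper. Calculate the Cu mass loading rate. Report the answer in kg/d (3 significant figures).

1.2e+06 m³/d = 13.89 m³/s.
Mass flux = Q·C = 13.89 m³/s × 0.624 g/m³ = 8.667 g/s.
= 8.667 g/s × 86.4 = 748.8 kg/d.

749 kg/d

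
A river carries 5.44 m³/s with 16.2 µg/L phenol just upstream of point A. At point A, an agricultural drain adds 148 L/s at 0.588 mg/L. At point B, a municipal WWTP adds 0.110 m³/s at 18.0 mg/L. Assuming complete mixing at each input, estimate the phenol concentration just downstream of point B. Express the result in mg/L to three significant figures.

0.378 mg/L

16.2 µg/L = 0.0162 mg/L.
148 L/s = 0.148 m³/s.
After input A: C = (5.44·0.0162 + 0.148·0.588) / 5.588 = 0.03134 mg/L.
After input B: C = (5.588·0.03134 + 0.11·18) / 5.698 = 0.3782 mg/L.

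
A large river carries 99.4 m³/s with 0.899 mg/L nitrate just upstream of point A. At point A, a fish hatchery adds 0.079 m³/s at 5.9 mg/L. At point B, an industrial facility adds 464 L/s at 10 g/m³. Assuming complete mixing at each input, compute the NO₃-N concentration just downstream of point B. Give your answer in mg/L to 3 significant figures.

0.945 mg/L

After input A: C = (99.4·0.899 + 0.079·5.9) / 99.48 = 0.903 mg/L.
464 L/s = 0.464 m³/s.
After input B: C = (99.48·0.903 + 0.464·10) / 99.94 = 0.9452 mg/L.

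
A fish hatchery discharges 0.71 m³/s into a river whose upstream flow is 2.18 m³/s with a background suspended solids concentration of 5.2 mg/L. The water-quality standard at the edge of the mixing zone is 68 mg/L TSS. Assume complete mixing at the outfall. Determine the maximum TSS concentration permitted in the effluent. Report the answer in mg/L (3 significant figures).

261 mg/L

Mass balance: 68·2.89 = 0.71·Cₑ + 2.18·5.2.
Cₑ = (196.5 − 11.34) / 0.71 = 260.8 mg/L.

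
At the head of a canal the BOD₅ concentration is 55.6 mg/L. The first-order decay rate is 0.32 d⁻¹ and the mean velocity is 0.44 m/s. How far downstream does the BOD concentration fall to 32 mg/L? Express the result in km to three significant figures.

From C = C₀·e^(−kt), t = ln(C₀/C)/k = ln(55.6/32)/0.32 = 0.5524/0.32 = 1.726 d.
Distance = v·t = 0.44 m/s × 1.492e+05 s = 6.563e+04 m = 65.63 km.

65.6 km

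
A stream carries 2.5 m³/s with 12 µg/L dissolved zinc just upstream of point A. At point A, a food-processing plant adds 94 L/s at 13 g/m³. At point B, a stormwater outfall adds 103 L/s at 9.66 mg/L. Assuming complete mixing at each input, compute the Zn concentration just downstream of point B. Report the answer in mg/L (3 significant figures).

12 µg/L = 0.012 mg/L.
94 L/s = 0.094 m³/s.
After input A: C = (2.5·0.012 + 0.094·13) / 2.594 = 0.4827 mg/L.
103 L/s = 0.103 m³/s.
After input B: C = (2.594·0.4827 + 0.103·9.66) / 2.697 = 0.8331 mg/L.

0.833 mg/L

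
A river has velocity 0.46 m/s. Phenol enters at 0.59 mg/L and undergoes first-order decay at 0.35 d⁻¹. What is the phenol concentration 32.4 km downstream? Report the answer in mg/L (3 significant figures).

Travel time t = 32.4 km / 0.46 m/s = 3.24e+04/0.46 = 7.043e+04 s = 0.8152 d.
First-order decay: C = 0.59·exp(−0.35·0.8152) = 0.59·0.7518 = 0.4435 mg/L.

0.444 mg/L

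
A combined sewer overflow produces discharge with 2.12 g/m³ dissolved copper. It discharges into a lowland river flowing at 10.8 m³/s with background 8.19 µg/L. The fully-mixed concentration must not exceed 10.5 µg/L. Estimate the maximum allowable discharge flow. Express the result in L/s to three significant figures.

8.19 µg/L = 0.00819 mg/L.
10.5 µg/L = 0.0105 mg/L.
Mass balance at complete mixing: C_std·(Q_w + Q_r) = Q_w·C_e + Q_r·C_b.
Rearranging, Q_w = Q_r·(C_std − C_b)/(C_e − C_std) = 10.8·(0.0105 − 0.00819) / (2.12 − 0.0105) = 0.01183 m³/s.
= 11.83 L/s.

11.8 L/s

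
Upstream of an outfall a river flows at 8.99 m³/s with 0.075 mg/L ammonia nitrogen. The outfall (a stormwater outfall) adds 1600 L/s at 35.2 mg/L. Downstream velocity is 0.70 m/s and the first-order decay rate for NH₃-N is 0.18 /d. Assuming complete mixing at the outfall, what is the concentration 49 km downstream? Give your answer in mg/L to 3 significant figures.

1600 L/s = 1.6 m³/s.
After complete mixing, C₀ = (1.6·35.2 + 8.99·0.075) / 10.59 = 5.382 mg/L.
Travel time t = 4.9e+04 m / 0.70 m/s = 7e+04 s = 0.8102 d.
C = 5.382·exp(−0.18·0.8102) = 5.382·0.8643 = 4.652 mg/L.

4.65 mg/L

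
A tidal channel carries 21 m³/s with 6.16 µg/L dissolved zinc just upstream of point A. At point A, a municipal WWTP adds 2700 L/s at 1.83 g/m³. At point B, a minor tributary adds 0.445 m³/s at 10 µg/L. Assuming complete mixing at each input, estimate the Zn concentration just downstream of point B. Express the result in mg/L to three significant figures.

6.16 µg/L = 0.00616 mg/L.
2700 L/s = 2.7 m³/s.
After input A: C = (21·0.00616 + 2.7·1.83) / 23.7 = 0.2139 mg/L.
10 µg/L = 0.01 mg/L.
After input B: C = (23.7·0.2139 + 0.445·0.01) / 24.14 = 0.2102 mg/L.

0.210 mg/L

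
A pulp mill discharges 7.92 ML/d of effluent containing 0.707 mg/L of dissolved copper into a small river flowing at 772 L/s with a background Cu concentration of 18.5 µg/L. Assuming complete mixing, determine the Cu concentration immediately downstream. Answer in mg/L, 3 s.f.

0.0916 mg/L

7.92 ML/d = 0.09167 m³/s.
772 L/s = 0.772 m³/s.
18.5 µg/L = 0.0185 mg/L.
Conservation of mass across the mixing zone: C = (0.09167·0.707 + 0.772·0.0185) / (0.09167 + 0.772) = 0.07909/0.8637 = 0.09158 mg/L.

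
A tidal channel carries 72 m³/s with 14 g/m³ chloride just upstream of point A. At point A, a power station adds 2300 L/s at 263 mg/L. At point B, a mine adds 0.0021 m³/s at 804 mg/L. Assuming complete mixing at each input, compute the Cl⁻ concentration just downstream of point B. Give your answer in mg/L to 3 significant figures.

2300 L/s = 2.3 m³/s.
After input A: C = (72·14 + 2.3·263) / 74.3 = 21.71 mg/L.
After input B: C = (74.3·21.71 + 0.0021·804) / 74.3 = 21.73 mg/L.

21.7 mg/L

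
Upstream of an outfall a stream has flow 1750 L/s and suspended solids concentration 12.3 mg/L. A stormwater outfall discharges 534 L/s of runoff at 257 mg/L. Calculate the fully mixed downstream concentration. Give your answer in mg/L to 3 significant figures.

69.5 mg/L

534 L/s = 0.534 m³/s.
1750 L/s = 1.75 m³/s.
By mass balance at complete mixing, C = (0.534·257 + 1.75·12.3) / (0.534 + 1.75) = 158.8/2.284 = 69.51 mg/L.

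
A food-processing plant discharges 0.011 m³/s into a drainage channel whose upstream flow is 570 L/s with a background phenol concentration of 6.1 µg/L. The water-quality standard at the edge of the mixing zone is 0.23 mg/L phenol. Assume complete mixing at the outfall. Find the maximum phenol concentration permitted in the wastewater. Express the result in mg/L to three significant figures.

11.8 mg/L

570 L/s = 0.57 m³/s.
6.1 µg/L = 0.0061 mg/L.
Mass balance: 0.23·0.581 = 0.011·Cₑ + 0.57·0.0061.
Cₑ = (0.1336 − 0.003477) / 0.011 = 11.83 mg/L.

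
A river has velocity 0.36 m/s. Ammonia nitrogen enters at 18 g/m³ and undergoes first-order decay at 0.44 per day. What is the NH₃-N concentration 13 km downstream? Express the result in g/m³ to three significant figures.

15.0 g/m³

Travel time t = 13 km / 0.36 m/s = 1.3e+04/0.36 = 3.611e+04 s = 0.418 d.
First-order decay: C = 18·exp(−0.44·0.418) = 18·0.832 = 14.98 g/m³.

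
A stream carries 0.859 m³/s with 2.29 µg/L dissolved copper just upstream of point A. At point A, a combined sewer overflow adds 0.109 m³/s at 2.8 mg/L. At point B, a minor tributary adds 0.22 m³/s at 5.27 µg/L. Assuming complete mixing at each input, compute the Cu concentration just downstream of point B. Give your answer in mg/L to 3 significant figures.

2.29 µg/L = 0.00229 mg/L.
After input A: C = (0.859·0.00229 + 0.109·2.8) / 0.968 = 0.3173 mg/L.
5.27 µg/L = 0.00527 mg/L.
After input B: C = (0.968·0.3173 + 0.22·0.00527) / 1.188 = 0.2595 mg/L.

0.260 mg/L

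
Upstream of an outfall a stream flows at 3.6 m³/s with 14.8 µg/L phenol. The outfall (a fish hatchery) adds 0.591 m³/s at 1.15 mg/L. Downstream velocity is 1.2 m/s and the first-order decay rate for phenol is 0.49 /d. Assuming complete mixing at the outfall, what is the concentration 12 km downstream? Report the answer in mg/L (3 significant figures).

14.8 µg/L = 0.0148 mg/L.
After complete mixing, C₀ = (0.591·1.15 + 3.6·0.0148) / 4.191 = 0.1749 mg/L.
Travel time t = 1.2e+04 m / 1.2 m/s = 1e+04 s = 0.1157 d.
C = 0.1749·exp(−0.49·0.1157) = 0.1749·0.9449 = 0.1652 mg/L.

0.165 mg/L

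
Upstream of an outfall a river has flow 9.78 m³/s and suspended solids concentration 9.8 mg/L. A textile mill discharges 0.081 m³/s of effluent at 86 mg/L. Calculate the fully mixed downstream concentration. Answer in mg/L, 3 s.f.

10.4 mg/L

By mass balance at complete mixing, C = (0.081·86 + 9.78·9.8) / (0.081 + 9.78) = 102.8/9.861 = 10.43 mg/L.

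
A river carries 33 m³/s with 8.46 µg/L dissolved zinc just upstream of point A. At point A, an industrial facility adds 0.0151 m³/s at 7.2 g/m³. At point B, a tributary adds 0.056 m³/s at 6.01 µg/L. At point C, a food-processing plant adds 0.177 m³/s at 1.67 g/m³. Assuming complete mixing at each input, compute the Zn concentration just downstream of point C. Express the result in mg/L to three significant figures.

8.46 µg/L = 0.00846 mg/L.
After input A: C = (33·0.00846 + 0.0151·7.2) / 33.02 = 0.01175 mg/L.
6.01 µg/L = 0.00601 mg/L.
After input B: C = (33.02·0.01175 + 0.056·0.00601) / 33.07 = 0.01174 mg/L.
After input C: C = (33.07·0.01174 + 0.177·1.67) / 33.25 = 0.02057 mg/L.

0.0206 mg/L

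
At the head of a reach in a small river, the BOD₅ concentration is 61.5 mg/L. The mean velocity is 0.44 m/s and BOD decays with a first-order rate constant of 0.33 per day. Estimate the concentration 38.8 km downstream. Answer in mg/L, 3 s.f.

43.9 mg/L

Travel time t = 38.8 km / 0.44 m/s = 3.88e+04/0.44 = 8.818e+04 s = 1.021 d.
First-order decay: C = 61.5·exp(−0.33·1.021) = 61.5·0.714 = 43.91 mg/L.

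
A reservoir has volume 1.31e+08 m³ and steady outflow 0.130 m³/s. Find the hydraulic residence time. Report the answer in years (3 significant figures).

Q = 0.130 m³/s × 3.156e+07 s/yr = 4.102e+06 m³/yr.
Hydraulic residence time τ = V/Q = 1.31e+08/4.102e+06 = 31.93 yr.

31.9 yr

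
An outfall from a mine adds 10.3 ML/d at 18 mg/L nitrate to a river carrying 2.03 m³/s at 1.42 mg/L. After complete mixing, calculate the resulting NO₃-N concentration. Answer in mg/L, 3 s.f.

10.3 ML/d = 0.1192 m³/s.
Flow-weighted mixing gives C = (0.1192·18 + 2.03·1.42) / (0.1192 + 2.03) = 5.028/2.149 = 2.34 mg/L.

2.34 mg/L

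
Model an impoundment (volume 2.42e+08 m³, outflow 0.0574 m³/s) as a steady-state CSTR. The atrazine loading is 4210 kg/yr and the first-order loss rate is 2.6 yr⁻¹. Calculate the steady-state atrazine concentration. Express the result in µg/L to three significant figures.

Outflow Q = 0.0574 m³/s × 3.156e+07 s/yr = 1.811e+06 m³/yr.
Steady-state CSTR mass balance: W = Q·C + k·V·C, so C = W/(Q + kV).
Q + kV = 1.811e+06 + 2.6·2.42e+08 = 6.31e+08 m³/yr.
C = 4210/6.31e+08 = 6.672e-06 kg/m³ = 0.006672 mg/L = 6.672 µg/L.

6.67 µg/L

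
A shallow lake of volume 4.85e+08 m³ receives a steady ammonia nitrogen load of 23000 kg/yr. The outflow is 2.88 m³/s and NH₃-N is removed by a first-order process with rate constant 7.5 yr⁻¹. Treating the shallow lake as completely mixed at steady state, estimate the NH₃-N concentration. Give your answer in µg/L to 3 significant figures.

Outflow Q = 2.88 m³/s × 3.156e+07 s/yr = 9.089e+07 m³/yr.
Steady-state CSTR mass balance: W = Q·C + k·V·C, so C = W/(Q + kV).
Q + kV = 9.089e+07 + 7.5·4.85e+08 = 3.728e+09 m³/yr.
C = 23000/3.728e+09 = 6.169e-06 kg/m³ = 0.006169 mg/L = 6.169 µg/L.

6.17 µg/L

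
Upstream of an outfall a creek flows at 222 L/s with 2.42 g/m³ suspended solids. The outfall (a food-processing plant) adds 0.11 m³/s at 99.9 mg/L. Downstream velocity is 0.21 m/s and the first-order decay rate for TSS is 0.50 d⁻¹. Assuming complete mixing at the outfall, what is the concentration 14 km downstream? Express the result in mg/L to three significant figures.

23.6 mg/L

222 L/s = 0.222 m³/s.
After complete mixing, C₀ = (0.11·99.9 + 0.222·2.42) / 0.332 = 34.72 mg/L.
Travel time t = 1.4e+04 m / 0.21 m/s = 6.667e+04 s = 0.7716 d.
C = 34.72·exp(−0.50·0.7716) = 34.72·0.6799 = 23.6 mg/L.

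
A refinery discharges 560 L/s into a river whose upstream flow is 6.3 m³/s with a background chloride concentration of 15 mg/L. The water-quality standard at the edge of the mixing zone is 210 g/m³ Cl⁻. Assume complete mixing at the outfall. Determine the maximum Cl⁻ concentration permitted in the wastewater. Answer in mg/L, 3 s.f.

2400 mg/L

560 L/s = 0.56 m³/s.
Mass balance: 210·6.86 = 0.56·Cₑ + 6.3·15.
Cₑ = (1441 − 94.5) / 0.56 = 2404 mg/L.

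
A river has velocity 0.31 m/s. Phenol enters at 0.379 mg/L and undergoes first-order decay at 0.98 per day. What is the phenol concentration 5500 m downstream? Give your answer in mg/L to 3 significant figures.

Travel time t = 5500 m / 0.31 m/s = 5500/0.31 = 1.774e+04 s = 0.2053 d.
First-order decay: C = 0.379·exp(−0.98·0.2053) = 0.379·0.8177 = 0.3099 mg/L.

0.310 mg/L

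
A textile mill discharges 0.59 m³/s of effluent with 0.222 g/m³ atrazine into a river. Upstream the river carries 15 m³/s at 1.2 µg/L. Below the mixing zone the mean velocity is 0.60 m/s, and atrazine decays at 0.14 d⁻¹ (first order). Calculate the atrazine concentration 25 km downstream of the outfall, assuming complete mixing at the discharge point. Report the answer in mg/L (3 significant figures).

1.2 µg/L = 0.0012 mg/L.
After complete mixing, C₀ = (0.59·0.222 + 15·0.0012) / 15.59 = 0.009556 mg/L.
Travel time t = 2.5e+04 m / 0.60 m/s = 4.167e+04 s = 0.4823 d.
C = 0.009556·exp(−0.14·0.4823) = 0.009556·0.9347 = 0.008932 mg/L.

0.00893 mg/L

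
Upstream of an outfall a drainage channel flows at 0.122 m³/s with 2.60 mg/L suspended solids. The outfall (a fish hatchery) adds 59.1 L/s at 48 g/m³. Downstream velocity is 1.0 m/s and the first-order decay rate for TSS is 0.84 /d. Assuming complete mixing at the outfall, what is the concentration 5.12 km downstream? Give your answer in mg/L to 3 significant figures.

16.6 mg/L

59.1 L/s = 0.0591 m³/s.
After complete mixing, C₀ = (0.0591·48 + 0.122·2.6) / 0.1811 = 17.42 mg/L.
Travel time t = 5120 m / 1.0 m/s = 5120 s = 0.05926 d.
C = 17.42·exp(−0.84·0.05926) = 17.42·0.9514 = 16.57 mg/L.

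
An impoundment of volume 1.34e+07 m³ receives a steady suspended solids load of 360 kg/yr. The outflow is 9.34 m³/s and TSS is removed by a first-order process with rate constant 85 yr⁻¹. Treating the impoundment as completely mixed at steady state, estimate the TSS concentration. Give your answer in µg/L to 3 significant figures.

0.251 µg/L

Outflow Q = 9.34 m³/s × 3.156e+07 s/yr = 2.947e+08 m³/yr.
Steady-state CSTR mass balance: W = Q·C + k·V·C, so C = W/(Q + kV).
Q + kV = 2.947e+08 + 85·1.34e+07 = 1.434e+09 m³/yr.
C = 360/1.434e+09 = 2.511e-07 kg/m³ = 0.0002511 mg/L = 0.2511 µg/L.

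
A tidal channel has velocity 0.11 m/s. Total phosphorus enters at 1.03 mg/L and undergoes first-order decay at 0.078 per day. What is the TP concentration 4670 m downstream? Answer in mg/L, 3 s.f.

Travel time t = 4670 m / 0.11 m/s = 4670/0.11 = 4.245e+04 s = 0.4914 d.
First-order decay: C = 1.03·exp(−0.078·0.4914) = 1.03·0.9624 = 0.9913 mg/L.

0.991 mg/L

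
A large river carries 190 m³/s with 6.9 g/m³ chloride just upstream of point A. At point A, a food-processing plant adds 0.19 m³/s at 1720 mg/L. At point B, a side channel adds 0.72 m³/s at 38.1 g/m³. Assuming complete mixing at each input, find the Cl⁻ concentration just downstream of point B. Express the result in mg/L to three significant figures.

After input A: C = (190·6.9 + 0.19·1720) / 190.2 = 8.611 mg/L.
After input B: C = (190.2·8.611 + 0.72·38.1) / 190.9 = 8.723 mg/L.

8.72 mg/L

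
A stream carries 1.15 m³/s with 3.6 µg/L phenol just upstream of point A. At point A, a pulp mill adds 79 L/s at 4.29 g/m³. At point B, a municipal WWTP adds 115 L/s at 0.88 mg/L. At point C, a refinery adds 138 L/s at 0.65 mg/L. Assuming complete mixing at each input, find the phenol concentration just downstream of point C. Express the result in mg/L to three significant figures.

3.6 µg/L = 0.0036 mg/L.
79 L/s = 0.079 m³/s.
After input A: C = (1.15·0.0036 + 0.079·4.29) / 1.229 = 0.2791 mg/L.
115 L/s = 0.115 m³/s.
After input B: C = (1.229·0.2791 + 0.115·0.88) / 1.344 = 0.3305 mg/L.
138 L/s = 0.138 m³/s.
After input C: C = (1.344·0.3305 + 0.138·0.65) / 1.482 = 0.3603 mg/L.

0.360 mg/L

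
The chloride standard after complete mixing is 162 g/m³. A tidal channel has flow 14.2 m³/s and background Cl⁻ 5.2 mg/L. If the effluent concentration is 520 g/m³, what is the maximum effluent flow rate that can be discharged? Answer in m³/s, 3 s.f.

Mass balance at complete mixing: C_std·(Q_w + Q_r) = Q_w·C_e + Q_r·C_b.
Rearranging, Q_w = Q_r·(C_std − C_b)/(C_e − C_std) = 14.2·(162 − 5.2) / (520 − 162) = 6.219 m³/s.

6.22 m³/s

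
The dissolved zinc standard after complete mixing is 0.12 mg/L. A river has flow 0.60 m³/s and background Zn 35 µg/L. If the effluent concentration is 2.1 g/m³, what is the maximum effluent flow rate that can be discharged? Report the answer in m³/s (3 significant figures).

35 µg/L = 0.035 mg/L.
Mass balance at complete mixing: C_std·(Q_w + Q_r) = Q_w·C_e + Q_r·C_b.
Rearranging, Q_w = Q_r·(C_std − C_b)/(C_e − C_std) = 0.60·(0.12 − 0.035) / (2.1 − 0.12) = 0.02576 m³/s.

0.0258 m³/s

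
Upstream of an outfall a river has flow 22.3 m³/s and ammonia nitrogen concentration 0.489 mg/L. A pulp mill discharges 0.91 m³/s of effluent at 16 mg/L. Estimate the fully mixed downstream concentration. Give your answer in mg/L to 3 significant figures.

1.10 mg/L

By mass balance at complete mixing, C = (0.91·16 + 22.3·0.489) / (0.91 + 22.3) = 25.46/23.21 = 1.097 mg/L.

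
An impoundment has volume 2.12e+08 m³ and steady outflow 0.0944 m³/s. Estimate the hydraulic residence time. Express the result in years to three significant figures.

71.2 yr

Q = 0.0944 m³/s × 3.156e+07 s/yr = 2.979e+06 m³/yr.
Hydraulic residence time τ = V/Q = 2.12e+08/2.979e+06 = 71.16 yr.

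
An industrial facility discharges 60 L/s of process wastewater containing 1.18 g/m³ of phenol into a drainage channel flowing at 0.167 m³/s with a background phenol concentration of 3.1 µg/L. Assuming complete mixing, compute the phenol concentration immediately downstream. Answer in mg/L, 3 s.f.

0.314 mg/L

60 L/s = 0.06 m³/s.
3.1 µg/L = 0.0031 mg/L.
Conservation of mass across the mixing zone: C = (0.06·1.18 + 0.167·0.0031) / (0.06 + 0.167) = 0.07132/0.227 = 0.3142 mg/L.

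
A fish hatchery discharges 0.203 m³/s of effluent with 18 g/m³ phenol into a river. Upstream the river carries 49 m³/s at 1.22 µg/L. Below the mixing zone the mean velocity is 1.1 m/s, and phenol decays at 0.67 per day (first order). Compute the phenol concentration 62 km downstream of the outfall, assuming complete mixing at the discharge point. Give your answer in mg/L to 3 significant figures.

0.0488 mg/L

1.22 µg/L = 0.00122 mg/L.
After complete mixing, C₀ = (0.203·18 + 49·0.00122) / 49.2 = 0.07548 mg/L.
Travel time t = 6.2e+04 m / 1.1 m/s = 5.636e+04 s = 0.6524 d.
C = 0.07548·exp(−0.67·0.6524) = 0.07548·0.6459 = 0.04875 mg/L.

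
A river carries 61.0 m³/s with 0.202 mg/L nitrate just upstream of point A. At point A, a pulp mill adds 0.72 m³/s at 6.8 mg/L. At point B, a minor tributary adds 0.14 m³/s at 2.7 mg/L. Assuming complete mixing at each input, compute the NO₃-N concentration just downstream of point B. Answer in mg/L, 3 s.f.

After input A: C = (61·0.202 + 0.72·6.8) / 61.72 = 0.279 mg/L.
After input B: C = (61.72·0.279 + 0.14·2.7) / 61.86 = 0.2844 mg/L.

0.284 mg/L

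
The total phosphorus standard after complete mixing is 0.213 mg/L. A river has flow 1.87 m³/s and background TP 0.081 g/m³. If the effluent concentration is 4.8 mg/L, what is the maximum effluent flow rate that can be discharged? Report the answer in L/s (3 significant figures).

Mass balance at complete mixing: C_std·(Q_w + Q_r) = Q_w·C_e + Q_r·C_b.
Rearranging, Q_w = Q_r·(C_std − C_b)/(C_e − C_std) = 1.87·(0.213 − 0.081) / (4.8 − 0.213) = 0.05381 m³/s.
= 53.81 L/s.

53.8 L/s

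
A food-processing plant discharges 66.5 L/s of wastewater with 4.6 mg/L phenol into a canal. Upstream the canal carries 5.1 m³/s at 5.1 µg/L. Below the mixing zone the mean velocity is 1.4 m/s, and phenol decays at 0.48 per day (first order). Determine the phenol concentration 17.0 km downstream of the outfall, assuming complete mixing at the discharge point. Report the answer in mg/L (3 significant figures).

66.5 L/s = 0.0665 m³/s.
5.1 µg/L = 0.0051 mg/L.
After complete mixing, C₀ = (0.0665·4.6 + 5.1·0.0051) / 5.166 = 0.06424 mg/L.
Travel time t = 1.7e+04 m / 1.4 m/s = 1.214e+04 s = 0.1405 d.
C = 0.06424·exp(−0.48·0.1405) = 0.06424·0.9348 = 0.06005 mg/L.

0.0601 mg/L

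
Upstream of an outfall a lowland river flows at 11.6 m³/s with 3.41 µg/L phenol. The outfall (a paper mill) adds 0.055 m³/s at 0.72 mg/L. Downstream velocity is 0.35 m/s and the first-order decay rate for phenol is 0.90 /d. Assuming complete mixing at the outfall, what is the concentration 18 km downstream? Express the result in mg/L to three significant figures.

3.41 µg/L = 0.00341 mg/L.
After complete mixing, C₀ = (0.055·0.72 + 11.6·0.00341) / 11.65 = 0.006792 mg/L.
Travel time t = 1.8e+04 m / 0.35 m/s = 5.143e+04 s = 0.5952 d.
C = 0.006792·exp(−0.90·0.5952) = 0.006792·0.5853 = 0.003975 mg/L.

0.00397 mg/L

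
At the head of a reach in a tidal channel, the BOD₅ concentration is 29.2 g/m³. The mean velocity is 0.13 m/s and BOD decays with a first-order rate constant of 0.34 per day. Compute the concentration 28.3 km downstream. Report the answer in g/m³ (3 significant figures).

Travel time t = 28.3 km / 0.13 m/s = 2.83e+04/0.13 = 2.177e+05 s = 2.52 d.
First-order decay: C = 29.2·exp(−0.34·2.52) = 29.2·0.4246 = 12.4 g/m³.

12.4 g/m³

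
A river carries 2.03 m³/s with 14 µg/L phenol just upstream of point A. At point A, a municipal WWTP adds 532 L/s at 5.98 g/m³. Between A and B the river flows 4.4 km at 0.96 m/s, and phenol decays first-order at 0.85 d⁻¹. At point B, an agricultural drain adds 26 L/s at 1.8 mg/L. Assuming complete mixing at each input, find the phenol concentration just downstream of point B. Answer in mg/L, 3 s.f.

14 µg/L = 0.014 mg/L.
532 L/s = 0.532 m³/s.
After input A: C = (2.03·0.014 + 0.532·5.98) / 2.562 = 1.253 mg/L.
Over the 4.4 km reach to input B (t = 4583 s = 0.05305 d), decay gives C = 1.253·exp(−0.85·0.05305) = 1.198 mg/L.
26 L/s = 0.026 m³/s.
After input B: C = (2.562·1.198 + 0.026·1.8) / 2.588 = 1.204 mg/L.

1.20 mg/L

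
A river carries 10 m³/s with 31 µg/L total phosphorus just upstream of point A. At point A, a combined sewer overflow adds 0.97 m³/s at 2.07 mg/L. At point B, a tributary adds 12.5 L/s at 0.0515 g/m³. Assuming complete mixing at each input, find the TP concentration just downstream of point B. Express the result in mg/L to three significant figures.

0.211 mg/L

31 µg/L = 0.031 mg/L.
After input A: C = (10·0.031 + 0.97·2.07) / 10.97 = 0.2113 mg/L.
12.5 L/s = 0.0125 m³/s.
After input B: C = (10.97·0.2113 + 0.0125·0.0515) / 10.98 = 0.2111 mg/L.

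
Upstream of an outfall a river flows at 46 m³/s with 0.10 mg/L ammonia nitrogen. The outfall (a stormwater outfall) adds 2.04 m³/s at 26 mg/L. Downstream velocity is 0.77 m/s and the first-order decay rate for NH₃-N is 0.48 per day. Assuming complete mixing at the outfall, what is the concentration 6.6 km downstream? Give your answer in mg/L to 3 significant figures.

1.14 mg/L

After complete mixing, C₀ = (2.04·26 + 46·0.1) / 48.04 = 1.2 mg/L.
Travel time t = 6600 m / 0.77 m/s = 8571 s = 0.09921 d.
C = 1.2·exp(−0.48·0.09921) = 1.2·0.9535 = 1.144 mg/L.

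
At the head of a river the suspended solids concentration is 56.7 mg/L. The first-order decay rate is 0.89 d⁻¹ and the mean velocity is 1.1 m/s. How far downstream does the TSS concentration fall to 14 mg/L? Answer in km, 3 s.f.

From C = C₀·e^(−kt), t = ln(C₀/C)/k = ln(56.7/14)/0.89 = 1.399/0.89 = 1.572 d.
Distance = v·t = 1.1 m/s × 1.358e+05 s = 1.494e+05 m = 149.4 km.

149 km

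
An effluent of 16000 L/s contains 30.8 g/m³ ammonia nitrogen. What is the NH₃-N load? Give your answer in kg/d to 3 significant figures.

42600 kg/d

16000 L/s = 16 m³/s.
Mass flux = Q·C = 16 m³/s × 30.8 g/m³ = 492.8 g/s.
= 492.8 g/s × 86.4 = 4.258e+04 kg/d.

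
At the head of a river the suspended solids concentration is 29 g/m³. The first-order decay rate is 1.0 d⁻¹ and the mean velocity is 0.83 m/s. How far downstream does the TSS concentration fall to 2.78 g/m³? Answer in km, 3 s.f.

From C = C₀·e^(−kt), t = ln(C₀/C)/k = ln(29/2.78)/1.0 = 2.345/1.0 = 2.345 d.
Distance = v·t = 0.83 m/s × 2.026e+05 s = 1.682e+05 m = 168.2 km.

168 km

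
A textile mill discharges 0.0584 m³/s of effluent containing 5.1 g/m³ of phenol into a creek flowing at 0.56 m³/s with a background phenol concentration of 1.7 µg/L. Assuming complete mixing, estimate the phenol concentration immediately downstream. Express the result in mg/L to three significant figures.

1.7 µg/L = 0.0017 mg/L.
Flow-weighted mixing gives C = (0.0584·5.1 + 0.56·0.0017) / (0.0584 + 0.56) = 0.2988/0.6184 = 0.4832 mg/L.

0.483 mg/L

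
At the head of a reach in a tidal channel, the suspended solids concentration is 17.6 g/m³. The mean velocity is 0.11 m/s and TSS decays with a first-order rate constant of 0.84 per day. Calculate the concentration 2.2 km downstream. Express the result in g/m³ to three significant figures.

14.5 g/m³

Travel time t = 2.2 km / 0.11 m/s = 2200/0.11 = 2e+04 s = 0.2315 d.
First-order decay: C = 17.6·exp(−0.84·0.2315) = 17.6·0.8233 = 14.49 g/m³.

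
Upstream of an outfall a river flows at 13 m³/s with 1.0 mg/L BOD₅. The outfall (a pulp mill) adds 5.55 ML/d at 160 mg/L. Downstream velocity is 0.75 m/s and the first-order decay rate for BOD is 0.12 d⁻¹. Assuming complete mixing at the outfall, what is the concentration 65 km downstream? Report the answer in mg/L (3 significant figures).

1.58 mg/L

5.55 ML/d = 0.06424 m³/s.
After complete mixing, C₀ = (0.06424·160 + 13·1) / 13.06 = 1.782 mg/L.
Travel time t = 6.5e+04 m / 0.75 m/s = 8.667e+04 s = 1.003 d.
C = 1.782·exp(−0.12·1.003) = 1.782·0.8866 = 1.58 mg/L.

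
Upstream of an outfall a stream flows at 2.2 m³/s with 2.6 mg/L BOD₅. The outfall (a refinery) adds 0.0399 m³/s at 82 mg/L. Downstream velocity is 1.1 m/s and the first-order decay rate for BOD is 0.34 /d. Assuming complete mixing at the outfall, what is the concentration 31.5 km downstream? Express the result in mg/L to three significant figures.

After complete mixing, C₀ = (0.0399·82 + 2.2·2.6) / 2.24 = 4.014 mg/L.
Travel time t = 3.15e+04 m / 1.1 m/s = 2.864e+04 s = 0.3314 d.
C = 4.014·exp(−0.34·0.3314) = 4.014·0.8934 = 3.587 mg/L.

3.59 mg/L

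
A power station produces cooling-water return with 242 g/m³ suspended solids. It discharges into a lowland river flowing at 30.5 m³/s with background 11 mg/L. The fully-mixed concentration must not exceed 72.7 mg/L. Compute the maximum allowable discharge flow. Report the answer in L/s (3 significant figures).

11100 L/s

Mass balance at complete mixing: C_std·(Q_w + Q_r) = Q_w·C_e + Q_r·C_b.
Rearranging, Q_w = Q_r·(C_std − C_b)/(C_e − C_std) = 30.5·(72.7 − 11) / (242 − 72.7) = 11.12 m³/s.
= 1.112e+04 L/s.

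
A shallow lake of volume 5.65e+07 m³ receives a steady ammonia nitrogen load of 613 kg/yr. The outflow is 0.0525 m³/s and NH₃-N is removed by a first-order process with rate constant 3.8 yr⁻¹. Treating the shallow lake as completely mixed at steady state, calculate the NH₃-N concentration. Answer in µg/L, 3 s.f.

2.83 µg/L

Outflow Q = 0.0525 m³/s × 3.156e+07 s/yr = 1.657e+06 m³/yr.
Steady-state CSTR mass balance: W = Q·C + k·V·C, so C = W/(Q + kV).
Q + kV = 1.657e+06 + 3.8·5.65e+07 = 2.164e+08 m³/yr.
C = 613/2.164e+08 = 2.833e-06 kg/m³ = 0.002833 mg/L = 2.833 µg/L.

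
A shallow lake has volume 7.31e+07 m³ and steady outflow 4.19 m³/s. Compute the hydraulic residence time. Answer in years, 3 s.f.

0.553 yr

Q = 4.19 m³/s × 3.156e+07 s/yr = 1.322e+08 m³/yr.
Hydraulic residence time τ = V/Q = 7.31e+07/1.322e+08 = 0.5528 yr.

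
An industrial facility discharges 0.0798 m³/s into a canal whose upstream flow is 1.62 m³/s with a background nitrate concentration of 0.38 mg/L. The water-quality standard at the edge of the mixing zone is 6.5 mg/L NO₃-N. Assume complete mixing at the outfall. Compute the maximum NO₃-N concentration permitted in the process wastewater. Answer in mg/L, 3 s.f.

131 mg/L

Mass balance: 6.5·1.7 = 0.0798·Cₑ + 1.62·0.38.
Cₑ = (11.05 − 0.6156) / 0.0798 = 130.7 mg/L.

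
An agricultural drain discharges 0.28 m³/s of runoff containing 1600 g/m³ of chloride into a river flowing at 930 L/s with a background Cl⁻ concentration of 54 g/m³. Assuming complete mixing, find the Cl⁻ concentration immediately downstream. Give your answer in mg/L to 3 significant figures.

930 L/s = 0.93 m³/s.
Conservation of mass across the mixing zone: C = (0.28·1600 + 0.93·54) / (0.28 + 0.93) = 498.2/1.21 = 411.8 mg/L.

412 mg/L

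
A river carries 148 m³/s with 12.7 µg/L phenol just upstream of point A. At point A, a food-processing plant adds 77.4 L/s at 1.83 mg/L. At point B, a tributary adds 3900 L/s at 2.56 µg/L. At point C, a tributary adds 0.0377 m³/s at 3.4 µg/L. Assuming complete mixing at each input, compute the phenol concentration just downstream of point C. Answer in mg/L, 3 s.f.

0.0134 mg/L

12.7 µg/L = 0.0127 mg/L.
77.4 L/s = 0.0774 m³/s.
After input A: C = (148·0.0127 + 0.0774·1.83) / 148.1 = 0.01365 mg/L.
3900 L/s = 3.9 m³/s.
2.56 µg/L = 0.00256 mg/L.
After input B: C = (148.1·0.01365 + 3.9·0.00256) / 152 = 0.01337 mg/L.
3.4 µg/L = 0.0034 mg/L.
After input C: C = (152·0.01337 + 0.0377·0.0034) / 152 = 0.01336 mg/L.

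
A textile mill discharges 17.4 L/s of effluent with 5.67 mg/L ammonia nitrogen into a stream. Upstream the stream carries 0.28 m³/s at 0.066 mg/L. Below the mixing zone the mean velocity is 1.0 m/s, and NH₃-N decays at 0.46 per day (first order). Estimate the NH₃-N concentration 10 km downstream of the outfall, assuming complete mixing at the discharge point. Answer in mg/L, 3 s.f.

0.373 mg/L

17.4 L/s = 0.0174 m³/s.
After complete mixing, C₀ = (0.0174·5.67 + 0.28·0.066) / 0.2974 = 0.3939 mg/L.
Travel time t = 1e+04 m / 1.0 m/s = 1e+04 s = 0.1157 d.
C = 0.3939·exp(−0.46·0.1157) = 0.3939·0.9482 = 0.3735 mg/L.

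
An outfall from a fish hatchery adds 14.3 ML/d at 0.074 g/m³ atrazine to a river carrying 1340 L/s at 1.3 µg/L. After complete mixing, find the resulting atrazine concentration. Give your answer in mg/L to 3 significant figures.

14.3 ML/d = 0.1655 m³/s.
1340 L/s = 1.34 m³/s.
1.3 µg/L = 0.0013 mg/L.
Conservation of mass across the mixing zone: C = (0.1655·0.074 + 1.34·0.0013) / (0.1655 + 1.34) = 0.01399/1.506 = 0.009292 mg/L.

0.00929 mg/L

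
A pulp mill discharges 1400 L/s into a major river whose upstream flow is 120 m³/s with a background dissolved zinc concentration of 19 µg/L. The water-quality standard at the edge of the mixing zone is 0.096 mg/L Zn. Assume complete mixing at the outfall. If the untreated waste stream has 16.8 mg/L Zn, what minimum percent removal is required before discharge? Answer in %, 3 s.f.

1400 L/s = 1.4 m³/s.
19 µg/L = 0.019 mg/L.
Mass balance: 0.096·121.4 = 1.4·Cₑ + 120·0.019.
Cₑ = (11.65 − 2.28) / 1.4 = 6.696 mg/L.
Required removal = 1 − 6.696/16.8 = 60.14 %.

60.1 %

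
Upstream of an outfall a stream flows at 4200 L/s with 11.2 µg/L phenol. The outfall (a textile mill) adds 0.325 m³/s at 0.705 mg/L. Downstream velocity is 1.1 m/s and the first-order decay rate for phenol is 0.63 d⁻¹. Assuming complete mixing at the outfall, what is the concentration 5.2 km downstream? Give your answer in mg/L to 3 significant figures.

4200 L/s = 4.2 m³/s.
11.2 µg/L = 0.0112 mg/L.
After complete mixing, C₀ = (0.325·0.705 + 4.2·0.0112) / 4.525 = 0.06103 mg/L.
Travel time t = 5200 m / 1.1 m/s = 4727 s = 0.05471 d.
C = 0.06103·exp(−0.63·0.05471) = 0.06103·0.9661 = 0.05896 mg/L.

0.0590 mg/L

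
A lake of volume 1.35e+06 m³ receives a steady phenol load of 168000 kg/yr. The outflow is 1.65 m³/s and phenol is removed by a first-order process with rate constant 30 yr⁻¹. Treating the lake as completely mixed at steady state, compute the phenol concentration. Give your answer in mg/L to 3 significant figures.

Outflow Q = 1.65 m³/s × 3.156e+07 s/yr = 5.207e+07 m³/yr.
Steady-state CSTR mass balance: W = Q·C + k·V·C, so C = W/(Q + kV).
Q + kV = 5.207e+07 + 30·1.35e+06 = 9.257e+07 m³/yr.
C = 168000/9.257e+07 = 0.001815 kg/m³ = 1.815 mg/L.

1.81 mg/L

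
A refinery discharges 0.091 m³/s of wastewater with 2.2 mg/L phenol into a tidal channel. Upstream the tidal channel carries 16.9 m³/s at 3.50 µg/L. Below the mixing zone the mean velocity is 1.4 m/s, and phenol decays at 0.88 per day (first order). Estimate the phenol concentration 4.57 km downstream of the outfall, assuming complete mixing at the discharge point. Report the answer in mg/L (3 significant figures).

3.50 µg/L = 0.0035 mg/L.
After complete mixing, C₀ = (0.091·2.2 + 16.9·0.0035) / 16.99 = 0.01526 mg/L.
Travel time t = 4570 m / 1.4 m/s = 3264 s = 0.03778 d.
C = 0.01526·exp(−0.88·0.03778) = 0.01526·0.9673 = 0.01476 mg/L.

0.0148 mg/L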